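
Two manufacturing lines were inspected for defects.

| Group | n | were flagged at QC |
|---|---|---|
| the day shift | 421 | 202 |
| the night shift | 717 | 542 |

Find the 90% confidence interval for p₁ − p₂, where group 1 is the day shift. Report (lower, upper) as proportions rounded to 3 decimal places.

First, p̂₁ = 202/421 = 0.4798; p̂₂ = 542/717 = 0.7559.
The two standard errors are √(0.4798×0.5202/421) = 0.02435 and √(0.7559×0.2441/717) = 0.01604.
Because the samples are independent, SE_diff = √(0.02435² + 0.01604²) = 0.02916.
Using z* = 1.645 for 90%, ME = 1.645 × 0.02916 = 0.04797.
p̂₁ − p̂₂ = -0.2761; interval -0.2761 ± 0.04797 gives (-0.324, -0.228).

(-0.324, -0.228)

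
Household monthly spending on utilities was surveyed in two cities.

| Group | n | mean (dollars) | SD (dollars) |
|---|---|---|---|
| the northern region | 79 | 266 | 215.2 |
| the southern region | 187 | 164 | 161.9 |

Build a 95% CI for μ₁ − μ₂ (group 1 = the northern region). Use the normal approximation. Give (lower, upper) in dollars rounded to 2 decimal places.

Per-group SEs: s₁/√n₁ = 215.2/√79 = 24.2119, s₂/√n₂ = 161.9/√187 = 11.8393.
Unpooled SE of the difference: √(586.21610161 + 140.16902449) = 26.9515.
Margin of error = z* · SE = 1.960 × 26.9515 = 52.8249.
x̄₁ − x̄₂ = 266 − 164 = 102.0000.
CI: 102.0000 ± 52.8249 = (49.18, 154.82).

(49.18, 154.82)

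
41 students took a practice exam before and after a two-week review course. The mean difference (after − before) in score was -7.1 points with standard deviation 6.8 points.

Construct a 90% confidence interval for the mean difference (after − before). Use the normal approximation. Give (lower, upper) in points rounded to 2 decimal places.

(-8.85, -5.35)

Paired design: SE = s_d/√n = 6.8/√41 = 1.0620.
z* = 1.645; margin of error = 1.645 × 1.0620 = 1.7470.
-7.1 ± 1.7470 → (-8.85, -5.35).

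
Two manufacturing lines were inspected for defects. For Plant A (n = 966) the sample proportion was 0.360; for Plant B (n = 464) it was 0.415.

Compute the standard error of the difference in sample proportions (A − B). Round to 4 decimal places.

0.0276

SE₁ = √(p̂₁(1−p̂₁)/n₁) = √(0.3600·0.6400/966) = 0.01544; SE₂ = √(0.4150·0.5850/464) = 0.02287.
Independent samples: SE of the difference = √(SE₁² + SE₂²) = √(0.0002383936 + 0.0005230369) = 0.02759.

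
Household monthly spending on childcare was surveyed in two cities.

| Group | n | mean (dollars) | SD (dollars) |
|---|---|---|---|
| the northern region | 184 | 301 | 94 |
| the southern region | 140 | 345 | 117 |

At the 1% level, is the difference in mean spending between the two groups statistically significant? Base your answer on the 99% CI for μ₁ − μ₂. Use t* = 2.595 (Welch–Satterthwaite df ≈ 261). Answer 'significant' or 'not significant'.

significant

SE₁ = s₁/√n₁ = 94/√184 = 6.9298; SE₂ = 117/√140 = 9.8883.
Independent samples, unequal variances: SE_diff = √(SE₁² + SE₂²) = √(48.02212804 + 97.77847689) = 12.0748.
t* = 2.595, so margin of error = 2.595 × 12.0748 = 31.3341.
Difference in means = 301 − 345 = -44.0000.
-44.0000 ± 31.3341 → (-75.3341, -12.6659).
The interval (-75.3341, -12.6659) does not contain 0, so the difference is significant.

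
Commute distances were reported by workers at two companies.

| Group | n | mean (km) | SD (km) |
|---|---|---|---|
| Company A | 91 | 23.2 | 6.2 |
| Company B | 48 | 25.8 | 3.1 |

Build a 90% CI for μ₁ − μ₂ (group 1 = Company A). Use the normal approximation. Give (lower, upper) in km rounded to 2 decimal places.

SE₁ = s₁/√n₁ = 6.2/√91 = 0.6499; SE₂ = 3.1/√48 = 0.4474.
Independent samples, unequal variances: SE_diff = √(SE₁² + SE₂²) = √(0.42237001 + 0.20016676) = 0.7890.
z* = 1.645, so margin of error = 1.645 × 0.7890 = 1.2979.
Difference in means = 23.2 − 25.8 = -2.6000.
-2.6000 ± 1.2979 → (-3.90, -1.30).

(-3.90, -1.30)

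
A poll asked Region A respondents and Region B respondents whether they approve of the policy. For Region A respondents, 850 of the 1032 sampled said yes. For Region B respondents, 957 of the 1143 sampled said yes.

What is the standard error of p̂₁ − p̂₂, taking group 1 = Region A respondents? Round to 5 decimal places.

0.01612

First, p̂₁ = 850/1032 = 0.8236; p̂₂ = 957/1143 = 0.8373.
The two standard errors are √(0.8236×0.1764/1032) = 0.01186 and √(0.8373×0.1627/1143) = 0.01092.
Because the samples are independent, SE_diff = √(0.01186² + 0.01092²) = 0.01612.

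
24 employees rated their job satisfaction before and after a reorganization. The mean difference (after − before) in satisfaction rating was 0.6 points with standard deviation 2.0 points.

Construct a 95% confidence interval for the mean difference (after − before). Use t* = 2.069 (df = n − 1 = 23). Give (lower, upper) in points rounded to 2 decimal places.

Paired design: SE = s_d/√n = 2.0/√24 = 0.4082.
t* = 2.069; margin of error = 2.069 × 0.4082 = 0.8446.
0.6 ± 0.8446 → (-0.24, 1.44).

(-0.24, 1.44)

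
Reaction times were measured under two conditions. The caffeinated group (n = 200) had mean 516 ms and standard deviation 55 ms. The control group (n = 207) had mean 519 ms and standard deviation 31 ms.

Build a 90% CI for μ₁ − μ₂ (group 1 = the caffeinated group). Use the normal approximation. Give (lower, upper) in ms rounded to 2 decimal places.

Per-group SEs: s₁/√n₁ = 55/√200 = 3.8891, s₂/√n₂ = 31/√207 = 2.1546.
Unpooled SE of the difference: √(15.12509881 + 4.64230116) = 4.4461.
Margin of error = z* · SE = 1.645 × 4.4461 = 7.3138.
x̄₁ − x̄₂ = 516 − 519 = -3.0000.
CI: -3.0000 ± 7.3138 = (-10.31, 4.31).

(-10.31, 4.31)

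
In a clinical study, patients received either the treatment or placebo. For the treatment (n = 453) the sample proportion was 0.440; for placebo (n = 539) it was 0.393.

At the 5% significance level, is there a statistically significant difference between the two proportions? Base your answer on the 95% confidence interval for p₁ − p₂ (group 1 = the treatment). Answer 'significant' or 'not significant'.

not significant

Each SE is √(p̂(1−p̂)/n): √(0.4400·0.5600/453) = 0.02332 and √(0.3930·0.6070/539) = 0.02104.
SE(p̂₁ − p̂₂) = √(SE₁² + SE₂²) = √(0.0005438224 + 0.0004426816) = 0.03141, since the two samples are independent.
At 95% confidence z* = 1.960; margin = 1.960 × 0.03141 = 0.06156.
The difference is 0.4400 − 0.3930 = 0.0470, so the interval is 0.0470 ± 0.06156 = (-0.01456, 0.10856).
The interval (-0.01456, 0.10856) contains 0, so the difference is not significant.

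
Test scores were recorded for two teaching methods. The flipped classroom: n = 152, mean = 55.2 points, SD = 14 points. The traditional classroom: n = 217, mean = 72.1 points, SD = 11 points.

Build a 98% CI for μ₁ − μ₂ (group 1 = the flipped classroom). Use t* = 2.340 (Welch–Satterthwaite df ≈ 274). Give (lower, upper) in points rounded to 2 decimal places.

(-20.08, -13.72)

SE₁ = s₁/√n₁ = 14/√152 = 1.1355; SE₂ = 11/√217 = 0.7467.
Independent samples, unequal variances: SE_diff = √(SE₁² + SE₂²) = √(1.28936025 + 0.55756089) = 1.3590.
t* = 2.340, so margin of error = 2.340 × 1.3590 = 3.1801.
Difference in means = 55.2 − 72.1 = -16.9000.
-16.9000 ± 3.1801 → (-20.08, -13.72).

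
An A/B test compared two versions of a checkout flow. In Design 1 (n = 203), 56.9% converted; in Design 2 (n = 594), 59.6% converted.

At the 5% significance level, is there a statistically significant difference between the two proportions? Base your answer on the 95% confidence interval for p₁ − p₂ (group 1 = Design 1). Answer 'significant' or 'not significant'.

not significant

Each SE is √(p̂(1−p̂)/n): √(0.5690·0.4310/203) = 0.03476 and √(0.5960·0.4040/594) = 0.02013.
SE(p̂₁ − p̂₂) = √(SE₁² + SE₂²) = √(0.0012082576 + 0.0004052169) = 0.04017, since the two samples are independent.
At 95% confidence z* = 1.960; margin = 1.960 × 0.04017 = 0.07873.
The difference is 0.5690 − 0.5960 = -0.0270, so the interval is -0.0270 ± 0.07873 = (-0.10573, 0.05173).
The interval (-0.10573, 0.05173) contains 0, so the difference is not significant.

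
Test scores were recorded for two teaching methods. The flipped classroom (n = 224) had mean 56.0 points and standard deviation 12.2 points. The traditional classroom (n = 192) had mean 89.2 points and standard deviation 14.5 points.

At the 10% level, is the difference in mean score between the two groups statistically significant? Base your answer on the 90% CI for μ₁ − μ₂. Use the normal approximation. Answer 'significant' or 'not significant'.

significant

Standard errors of each mean: 12.2/√224 = 0.8151 and 14.5/√192 = 1.0464.
SE(x̄₁ − x̄₂) = √(0.8151² + 1.0464²) = 1.3264 for independent samples with unequal variances.
With z* = 1.645, the margin is 1.645 × 1.3264 = 2.1819.
x̄₁ − x̄₂ = 56.0 − 89.2 = -33.2000; the interval is -33.2000 ± 2.1819 = (-35.3819, -31.0181).
The interval (-35.3819, -31.0181) does not contain 0, so the difference is significant.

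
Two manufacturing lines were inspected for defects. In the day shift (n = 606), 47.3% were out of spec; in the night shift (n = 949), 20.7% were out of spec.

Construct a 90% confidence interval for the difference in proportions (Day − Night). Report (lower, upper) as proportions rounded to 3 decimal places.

SE₁ = √(p̂₁(1−p̂₁)/n₁) = √(0.4730·0.5270/606) = 0.02028; SE₂ = √(0.2070·0.7930/949) = 0.01315.
Independent samples: SE of the difference = √(SE₁² + SE₂²) = √(0.0004112784 + 0.0001729225) = 0.02417.
z* for 90% confidence is 1.645, so the margin of error is 1.645 × 0.02417 = 0.03976.
Point estimate p̂₁ − p̂₂ = 0.4730 − 0.2070 = 0.2660.
0.2660 ± 0.03976 → (0.226, 0.306).

(0.226, 0.306)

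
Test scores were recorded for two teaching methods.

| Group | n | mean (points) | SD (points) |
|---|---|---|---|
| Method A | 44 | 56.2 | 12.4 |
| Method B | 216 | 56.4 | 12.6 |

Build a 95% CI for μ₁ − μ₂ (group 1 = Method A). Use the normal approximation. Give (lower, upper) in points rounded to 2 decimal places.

(-4.23, 3.83)

Standard errors of each mean: 12.4/√44 = 1.8694 and 12.6/√216 = 0.8573.
SE(x̄₁ − x̄₂) = √(1.8694² + 0.8573²) = 2.0566 for independent samples with unequal variances.
With z* = 1.960, the margin is 1.960 × 2.0566 = 4.0309.
x̄₁ − x̄₂ = 56.2 − 56.4 = -0.2000; the interval is -0.2000 ± 4.0309 = (-4.23, 3.83).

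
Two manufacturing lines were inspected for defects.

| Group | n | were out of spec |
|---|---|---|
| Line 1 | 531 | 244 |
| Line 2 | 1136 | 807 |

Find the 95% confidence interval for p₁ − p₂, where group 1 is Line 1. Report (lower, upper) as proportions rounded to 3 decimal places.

(-0.301, -0.201)

Sample proportions: 244/531 = 0.4595, 807/1136 = 0.7104.
Each SE is √(p̂(1−p̂)/n): √(0.4595·0.5405/531) = 0.02163 and √(0.7104·0.2896/1136) = 0.01346.
SE(p̂₁ − p̂₂) = √(SE₁² + SE₂²) = √(0.0004678569 + 0.0001811716) = 0.02548, since the two samples are independent.
At 95% confidence z* = 1.960; margin = 1.960 × 0.02548 = 0.04994.
The difference is 0.4595 − 0.7104 = -0.2509, so the interval is -0.2509 ± 0.04994 = (-0.301, -0.201).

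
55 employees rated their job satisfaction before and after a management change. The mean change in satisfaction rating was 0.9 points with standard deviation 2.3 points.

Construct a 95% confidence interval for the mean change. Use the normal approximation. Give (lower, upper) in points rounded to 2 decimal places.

(0.29, 1.51)

Paired design: SE = s_d/√n = 2.3/√55 = 0.3101.
z* = 1.960; margin of error = 1.960 × 0.3101 = 0.6078.
0.9 ± 0.6078 → (0.29, 1.51).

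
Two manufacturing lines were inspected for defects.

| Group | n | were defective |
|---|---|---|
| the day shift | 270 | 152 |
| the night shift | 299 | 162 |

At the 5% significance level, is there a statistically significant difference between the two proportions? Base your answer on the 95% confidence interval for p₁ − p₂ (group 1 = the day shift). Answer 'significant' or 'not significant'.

p̂₁ = 152/270 = 0.5630 and p̂₂ = 162/299 = 0.5418.
SE₁ = √(p̂₁(1−p̂₁)/n₁) = √(0.5630·0.4370/270) = 0.03019; SE₂ = √(0.5418·0.4582/299) = 0.02881.
Independent samples: SE of the difference = √(SE₁² + SE₂²) = √(0.0009114361 + 0.0008300161) = 0.04173.
z* for 95% confidence is 1.960, so the margin of error is 1.960 × 0.04173 = 0.08179.
Point estimate p̂₁ − p̂₂ = 0.5630 − 0.5418 = 0.0212.
0.0212 ± 0.08179 → (-0.06059, 0.10299).
The interval (-0.06059, 0.10299) contains 0, so the difference is not significant.

not significant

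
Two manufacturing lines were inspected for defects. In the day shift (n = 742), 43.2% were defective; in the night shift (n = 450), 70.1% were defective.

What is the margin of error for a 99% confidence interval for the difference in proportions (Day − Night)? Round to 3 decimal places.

0.073

SE₁ = √(p̂₁(1−p̂₁)/n₁) = √(0.4320·0.5680/742) = 0.01819; SE₂ = √(0.7010·0.2990/450) = 0.02158.
Independent samples: SE of the difference = √(SE₁² + SE₂²) = √(0.0003308761 + 0.0004656964) = 0.02822.
z* for 99% confidence is 2.576, so the margin of error is 2.576 × 0.02822 = 0.07269.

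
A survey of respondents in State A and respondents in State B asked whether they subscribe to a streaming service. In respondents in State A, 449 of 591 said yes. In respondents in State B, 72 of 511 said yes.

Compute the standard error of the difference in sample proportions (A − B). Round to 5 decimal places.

0.02336

p̂₁ = 449/591 = 0.7597 and p̂₂ = 72/511 = 0.1409.
SE₁ = √(p̂₁(1−p̂₁)/n₁) = √(0.7597·0.2403/591) = 0.01758; SE₂ = √(0.1409·0.8591/511) = 0.01539.
Independent samples: SE of the difference = √(SE₁² + SE₂²) = √(0.0003090564 + 0.0002368521) = 0.02336.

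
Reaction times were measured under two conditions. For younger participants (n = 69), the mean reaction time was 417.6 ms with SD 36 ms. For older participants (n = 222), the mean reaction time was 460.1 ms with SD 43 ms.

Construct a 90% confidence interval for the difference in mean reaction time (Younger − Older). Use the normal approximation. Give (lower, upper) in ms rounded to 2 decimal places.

(-51.07, -33.93)

SE₁ = s₁/√n₁ = 36/√69 = 4.3339; SE₂ = 43/√222 = 2.8860.
Independent samples, unequal variances: SE_diff = √(SE₁² + SE₂²) = √(18.78268921 + 8.328996) = 5.2069.
z* = 1.645, so margin of error = 1.645 × 5.2069 = 8.5654.
Difference in means = 417.6 − 460.1 = -42.5000.
-42.5000 ± 8.5654 → (-51.07, -33.93).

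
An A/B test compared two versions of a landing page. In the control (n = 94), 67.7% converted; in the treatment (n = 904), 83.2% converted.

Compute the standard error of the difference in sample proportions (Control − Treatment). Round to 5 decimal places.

0.04981

The two standard errors are √(0.6770×0.3230/94) = 0.04823 and √(0.8320×0.1680/904) = 0.01243.
Because the samples are independent, SE_diff = √(0.04823² + 0.01243²) = 0.04981.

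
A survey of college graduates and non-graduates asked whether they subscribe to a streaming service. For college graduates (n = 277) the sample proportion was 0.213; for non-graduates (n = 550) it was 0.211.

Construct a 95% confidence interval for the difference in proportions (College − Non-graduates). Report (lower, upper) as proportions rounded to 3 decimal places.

SE₁ = √(p̂₁(1−p̂₁)/n₁) = √(0.2130·0.7870/277) = 0.02460; SE₂ = √(0.2110·0.7890/550) = 0.01740.
Independent samples: SE of the difference = √(SE₁² + SE₂²) = √(0.00060516 + 0.00030276) = 0.03013.
z* for 95% confidence is 1.960, so the margin of error is 1.960 × 0.03013 = 0.05905.
Point estimate p̂₁ − p̂₂ = 0.2130 − 0.2110 = 0.0020.
0.0020 ± 0.05905 → (-0.057, 0.061).

(-0.057, 0.061)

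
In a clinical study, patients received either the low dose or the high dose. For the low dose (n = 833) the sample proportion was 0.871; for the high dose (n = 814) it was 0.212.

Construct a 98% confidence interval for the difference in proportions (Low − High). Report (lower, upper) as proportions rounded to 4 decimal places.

(0.6161, 0.7019)

The two standard errors are √(0.8710×0.1290/833) = 0.01161 and √(0.2120×0.7880/814) = 0.01433.
Because the samples are independent, SE_diff = √(0.01161² + 0.01433²) = 0.01844.
Using z* = 2.326 for 98%, ME = 2.326 × 0.01844 = 0.04289.
p̂₁ − p̂₂ = 0.6590; interval 0.6590 ± 0.04289 gives (0.6161, 0.7019).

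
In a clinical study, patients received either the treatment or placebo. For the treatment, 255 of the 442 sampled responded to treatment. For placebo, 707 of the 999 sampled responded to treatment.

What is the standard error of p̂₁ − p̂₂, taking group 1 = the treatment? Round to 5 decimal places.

p̂₁ = 255/442 = 0.5769 and p̂₂ = 707/999 = 0.7077.
SE₁ = √(p̂₁(1−p̂₁)/n₁) = √(0.5769·0.4231/442) = 0.02350; SE₂ = √(0.7077·0.2923/999) = 0.01439.
Independent samples: SE of the difference = √(SE₁² + SE₂²) = √(0.00055225 + 0.0002070721) = 0.02756.

0.02756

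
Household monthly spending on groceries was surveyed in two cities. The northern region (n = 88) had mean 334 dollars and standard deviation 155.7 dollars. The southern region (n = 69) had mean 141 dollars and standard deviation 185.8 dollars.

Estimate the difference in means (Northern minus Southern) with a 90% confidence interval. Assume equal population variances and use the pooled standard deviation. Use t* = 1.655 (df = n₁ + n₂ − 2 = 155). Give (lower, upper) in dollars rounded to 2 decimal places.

s_p = √[((n₁−1)s₁² + (n₂−1)s₂²)/(n₁+n₂−2)] = √[(87·155.7² + 68·185.8²)/155] = 169.5643.
SE = 169.5643·√(1/88 + 1/69) = 27.2658.
With t* = 1.655, margin = 1.655 × 27.2658 = 45.1249.
x̄₁ − x̄₂ = 334 − 141 = 193.0000; interval 193.0000 ± 45.1249 = (147.88, 238.12).

(147.88, 238.12)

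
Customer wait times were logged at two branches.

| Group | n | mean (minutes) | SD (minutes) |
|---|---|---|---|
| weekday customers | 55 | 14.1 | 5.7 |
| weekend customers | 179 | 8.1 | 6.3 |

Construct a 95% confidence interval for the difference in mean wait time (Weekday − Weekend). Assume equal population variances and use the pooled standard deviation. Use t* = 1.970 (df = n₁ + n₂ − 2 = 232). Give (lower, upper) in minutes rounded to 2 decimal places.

(4.13, 7.87)

Pooled variance s_p² = [54·5.7² + 178·6.3²] / (55+179−2) = 38.0141, so s_p = 6.1656.
SE_diff = s_p·√(1/n₁ + 1/n₂) = 6.1656·√(1/55 + 1/179) = 0.9506.
t* = 1.970; margin = 1.970 × 0.9506 = 1.8727.
Difference = 14.1 − 8.1 = 6.0000.
6.0000 ± 1.8727 → (4.13, 7.87).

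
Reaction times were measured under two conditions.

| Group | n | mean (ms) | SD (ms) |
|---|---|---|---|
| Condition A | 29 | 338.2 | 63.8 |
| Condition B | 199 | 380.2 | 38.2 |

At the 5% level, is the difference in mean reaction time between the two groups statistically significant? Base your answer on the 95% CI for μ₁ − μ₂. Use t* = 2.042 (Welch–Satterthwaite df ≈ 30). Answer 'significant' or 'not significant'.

significant

Per-group SEs: s₁/√n₁ = 63.8/√29 = 11.8474, s₂/√n₂ = 38.2/√199 = 2.7079.
Unpooled SE of the difference: √(140.36088676 + 7.33272241) = 12.1529.
Margin of error = t* · SE = 2.042 × 12.1529 = 24.8162.
x̄₁ − x̄₂ = 338.2 − 380.2 = -42.0000.
CI: -42.0000 ± 24.8162 = (-66.8162, -17.1838).
The interval (-66.8162, -17.1838) does not contain 0, so the difference is significant.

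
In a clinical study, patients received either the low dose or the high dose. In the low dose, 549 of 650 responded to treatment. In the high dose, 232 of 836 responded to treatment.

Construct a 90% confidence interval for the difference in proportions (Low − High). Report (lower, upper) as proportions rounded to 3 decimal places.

(0.533, 0.602)

Sample proportions: 549/650 = 0.8446, 232/836 = 0.2775.
Each SE is √(p̂(1−p̂)/n): √(0.8446·0.1554/650) = 0.01421 and √(0.2775·0.7225/836) = 0.01549.
SE(p̂₁ − p̂₂) = √(SE₁² + SE₂²) = √(0.0002019241 + 0.0002399401) = 0.02102, since the two samples are independent.
At 90% confidence z* = 1.645; margin = 1.645 × 0.02102 = 0.03458.
The difference is 0.8446 − 0.2775 = 0.5671, so the interval is 0.5671 ± 0.03458 = (0.533, 0.602).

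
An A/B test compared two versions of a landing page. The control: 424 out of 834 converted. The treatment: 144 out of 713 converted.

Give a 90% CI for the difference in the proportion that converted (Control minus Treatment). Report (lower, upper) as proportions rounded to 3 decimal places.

(0.269, 0.344)

First, p̂₁ = 424/834 = 0.5084; p̂₂ = 144/713 = 0.2020.
The two standard errors are √(0.5084×0.4916/834) = 0.01731 and √(0.2020×0.7980/713) = 0.01504.
Because the samples are independent, SE_diff = √(0.01731² + 0.01504²) = 0.02293.
Using z* = 1.645 for 90%, ME = 1.645 × 0.02293 = 0.03772.
p̂₁ − p̂₂ = 0.3064; interval 0.3064 ± 0.03772 gives (0.269, 0.344).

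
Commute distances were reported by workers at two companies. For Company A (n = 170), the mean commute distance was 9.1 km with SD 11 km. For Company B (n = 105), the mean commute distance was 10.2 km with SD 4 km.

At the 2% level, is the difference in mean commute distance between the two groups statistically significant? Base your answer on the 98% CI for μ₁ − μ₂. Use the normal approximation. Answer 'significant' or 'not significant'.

not significant

Standard errors of each mean: 11/√170 = 0.8437 and 4/√105 = 0.3904.
SE(x̄₁ − x̄₂) = √(0.8437² + 0.3904²) = 0.9296 for independent samples with unequal variances.
With z* = 2.326, the margin is 2.326 × 0.9296 = 2.1622.
x̄₁ − x̄₂ = 9.1 − 10.2 = -1.1000; the interval is -1.1000 ± 2.1622 = (-3.2622, 1.0622).
The interval (-3.2622, 1.0622) contains 0, so the difference is not significant.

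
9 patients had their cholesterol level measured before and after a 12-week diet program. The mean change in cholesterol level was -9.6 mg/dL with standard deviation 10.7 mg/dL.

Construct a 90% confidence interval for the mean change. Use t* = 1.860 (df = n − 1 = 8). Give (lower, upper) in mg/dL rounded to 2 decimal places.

This is a matched-pairs design, so SE = s_d/√n = 10.7/√9 = 3.5667.
Margin = 1.860 × 3.5667 = 6.6341; the interval is -9.6 ± 6.6341 = (-16.23, -2.97).

(-16.23, -2.97)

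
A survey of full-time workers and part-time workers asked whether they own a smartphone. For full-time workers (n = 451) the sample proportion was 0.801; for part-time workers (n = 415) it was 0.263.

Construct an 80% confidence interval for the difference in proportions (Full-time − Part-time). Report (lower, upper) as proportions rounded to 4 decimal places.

(0.5013, 0.5747)

Each SE is √(p̂(1−p̂)/n): √(0.8010·0.1990/451) = 0.01880 and √(0.2630·0.7370/415) = 0.02161.
SE(p̂₁ − p̂₂) = √(SE₁² + SE₂²) = √(0.00035344 + 0.0004669921) = 0.02864, since the two samples are independent.
At 80% confidence z* = 1.282; margin = 1.282 × 0.02864 = 0.03672.
The difference is 0.8010 − 0.2630 = 0.5380, so the interval is 0.5380 ± 0.03672 = (0.5013, 0.5747).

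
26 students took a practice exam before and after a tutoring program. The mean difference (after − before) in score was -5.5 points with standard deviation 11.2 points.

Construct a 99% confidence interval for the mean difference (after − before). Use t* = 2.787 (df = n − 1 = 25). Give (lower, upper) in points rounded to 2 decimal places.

(-11.62, 0.62)

Paired design: SE = s_d/√n = 11.2/√26 = 2.1965.
t* = 2.787; margin of error = 2.787 × 2.1965 = 6.1216.
-5.5 ± 6.1216 → (-11.62, 0.62).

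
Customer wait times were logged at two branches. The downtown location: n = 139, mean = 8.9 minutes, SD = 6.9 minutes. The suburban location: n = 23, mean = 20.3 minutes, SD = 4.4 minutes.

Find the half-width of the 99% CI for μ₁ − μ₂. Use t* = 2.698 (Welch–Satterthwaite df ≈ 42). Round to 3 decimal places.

Per-group SEs: s₁/√n₁ = 6.9/√139 = 0.5853, s₂/√n₂ = 4.4/√23 = 0.9175.
Unpooled SE of the difference: √(0.34257609 + 0.84180625) = 1.0883.
Margin of error = t* · SE = 2.698 × 1.0883 = 2.9362.

2.936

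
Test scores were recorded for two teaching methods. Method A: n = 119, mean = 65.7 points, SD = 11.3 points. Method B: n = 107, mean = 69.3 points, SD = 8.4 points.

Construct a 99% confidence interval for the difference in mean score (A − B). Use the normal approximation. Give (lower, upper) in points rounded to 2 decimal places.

(-6.99, -0.21)

Per-group SEs: s₁/√n₁ = 11.3/√119 = 1.0359, s₂/√n₂ = 8.4/√107 = 0.8121.
Unpooled SE of the difference: √(1.07308881 + 0.65950641) = 1.3163.
Margin of error = z* · SE = 2.576 × 1.3163 = 3.3908.
x̄₁ − x̄₂ = 65.7 − 69.3 = -3.6000.
CI: -3.6000 ± 3.3908 = (-6.99, -0.21).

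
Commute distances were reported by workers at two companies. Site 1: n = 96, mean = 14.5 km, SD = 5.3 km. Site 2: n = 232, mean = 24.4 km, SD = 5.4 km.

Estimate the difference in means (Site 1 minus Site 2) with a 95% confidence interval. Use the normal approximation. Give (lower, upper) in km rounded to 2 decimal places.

(-11.17, -8.63)

Standard errors of each mean: 5.3/√96 = 0.5409 and 5.4/√232 = 0.3545.
SE(x̄₁ − x̄₂) = √(0.5409² + 0.3545²) = 0.6467 for independent samples with unequal variances.
With z* = 1.960, the margin is 1.960 × 0.6467 = 1.2675.
x̄₁ − x̄₂ = 14.5 − 24.4 = -9.9000; the interval is -9.9000 ± 1.2675 = (-11.17, -8.63).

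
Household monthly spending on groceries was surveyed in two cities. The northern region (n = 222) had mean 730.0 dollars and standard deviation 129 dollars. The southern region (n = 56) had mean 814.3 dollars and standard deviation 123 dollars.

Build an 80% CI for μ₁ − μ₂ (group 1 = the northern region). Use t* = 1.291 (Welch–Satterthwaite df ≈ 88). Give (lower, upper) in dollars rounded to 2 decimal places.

(-108.28, -60.32)

Per-group SEs: s₁/√n₁ = 129/√222 = 8.6579, s₂/√n₂ = 123/√56 = 16.4366.
Unpooled SE of the difference: √(74.95923241 + 270.16181956) = 18.5774.
Margin of error = t* · SE = 1.291 × 18.5774 = 23.9834.
x̄₁ − x̄₂ = 730.0 − 814.3 = -84.3000.
CI: -84.3000 ± 23.9834 = (-108.28, -60.32).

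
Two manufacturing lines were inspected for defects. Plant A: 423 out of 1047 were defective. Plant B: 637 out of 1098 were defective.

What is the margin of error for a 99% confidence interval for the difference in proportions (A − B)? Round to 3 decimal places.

Sample proportions: 423/1047 = 0.4040, 637/1098 = 0.5801.
Each SE is √(p̂(1−p̂)/n): √(0.4040·0.5960/1047) = 0.01516 and √(0.5801·0.4199/1098) = 0.01489.
SE(p̂₁ − p̂₂) = √(SE₁² + SE₂²) = √(0.0002298256 + 0.0002217121) = 0.02125, since the two samples are independent.
At 99% confidence z* = 2.576; margin = 2.576 × 0.02125 = 0.05474.

0.055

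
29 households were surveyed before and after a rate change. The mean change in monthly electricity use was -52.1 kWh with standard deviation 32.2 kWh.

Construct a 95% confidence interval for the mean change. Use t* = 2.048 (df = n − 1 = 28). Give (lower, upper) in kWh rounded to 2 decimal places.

(-64.35, -39.85)

Paired design: SE = s_d/√n = 32.2/√29 = 5.9794.
t* = 2.048; margin of error = 2.048 × 5.9794 = 12.2458.
-52.1 ± 12.2458 → (-64.35, -39.85).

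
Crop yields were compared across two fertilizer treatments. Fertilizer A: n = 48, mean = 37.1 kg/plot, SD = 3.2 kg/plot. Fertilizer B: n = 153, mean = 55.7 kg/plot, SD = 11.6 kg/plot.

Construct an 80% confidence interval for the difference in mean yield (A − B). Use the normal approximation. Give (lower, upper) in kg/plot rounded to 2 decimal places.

(-19.94, -17.26)

Per-group SEs: s₁/√n₁ = 3.2/√48 = 0.4619, s₂/√n₂ = 11.6/√153 = 0.9378.
Unpooled SE of the difference: √(0.21335161 + 0.87946884) = 1.0454.
Margin of error = z* · SE = 1.282 × 1.0454 = 1.3402.
x̄₁ − x̄₂ = 37.1 − 55.7 = -18.6000.
CI: -18.6000 ± 1.3402 = (-19.94, -17.26).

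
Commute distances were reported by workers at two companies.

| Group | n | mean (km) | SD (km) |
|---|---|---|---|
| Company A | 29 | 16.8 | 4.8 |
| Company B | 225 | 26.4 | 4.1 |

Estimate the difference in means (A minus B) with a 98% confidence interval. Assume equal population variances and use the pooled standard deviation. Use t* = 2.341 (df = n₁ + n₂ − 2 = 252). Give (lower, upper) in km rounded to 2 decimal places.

(-11.53, -7.67)

s_p = √[((n₁−1)s₁² + (n₂−1)s₂²)/(n₁+n₂−2)] = √[(28·4.8² + 224·4.1²)/252] = 4.1836.
SE = 4.1836·√(1/29 + 1/225) = 0.8254.
With t* = 2.341, margin = 2.341 × 0.8254 = 1.9323.
x̄₁ − x̄₂ = 16.8 − 26.4 = -9.6000; interval -9.6000 ± 1.9323 = (-11.53, -7.67).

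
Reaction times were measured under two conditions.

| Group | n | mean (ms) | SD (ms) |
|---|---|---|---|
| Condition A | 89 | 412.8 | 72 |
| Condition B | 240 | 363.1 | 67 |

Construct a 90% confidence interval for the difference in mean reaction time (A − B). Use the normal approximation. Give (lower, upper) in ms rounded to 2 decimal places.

Per-group SEs: s₁/√n₁ = 72/√89 = 7.6320, s₂/√n₂ = 67/√240 = 4.3248.
Unpooled SE of the difference: √(58.247424 + 18.70389504) = 8.7722.
Margin of error = z* · SE = 1.645 × 8.7722 = 14.4303.
x̄₁ − x̄₂ = 412.8 − 363.1 = 49.7000.
CI: 49.7000 ± 14.4303 = (35.27, 64.13).

(35.27, 64.13)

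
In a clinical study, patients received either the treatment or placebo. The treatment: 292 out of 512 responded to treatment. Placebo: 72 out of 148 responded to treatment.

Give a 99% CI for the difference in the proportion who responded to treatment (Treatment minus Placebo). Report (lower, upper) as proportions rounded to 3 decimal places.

Sample proportions: 292/512 = 0.5703, 72/148 = 0.4865.
Each SE is √(p̂(1−p̂)/n): √(0.5703·0.4297/512) = 0.02188 and √(0.4865·0.5135/148) = 0.04108.
SE(p̂₁ − p̂₂) = √(SE₁² + SE₂²) = √(0.0004787344 + 0.0016875664) = 0.04654, since the two samples are independent.
At 99% confidence z* = 2.576; margin = 2.576 × 0.04654 = 0.11989.
The difference is 0.5703 − 0.4865 = 0.0838, so the interval is 0.0838 ± 0.11989 = (-0.036, 0.204).

(-0.036, 0.204)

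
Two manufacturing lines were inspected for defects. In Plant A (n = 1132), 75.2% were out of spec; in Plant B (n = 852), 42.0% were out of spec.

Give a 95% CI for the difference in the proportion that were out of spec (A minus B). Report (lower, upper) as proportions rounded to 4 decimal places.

SE₁ = √(p̂₁(1−p̂₁)/n₁) = √(0.7520·0.2480/1132) = 0.01284; SE₂ = √(0.4200·0.5800/852) = 0.01691.
Independent samples: SE of the difference = √(SE₁² + SE₂²) = √(0.0001648656 + 0.0002859481) = 0.02123.
z* for 95% confidence is 1.960, so the margin of error is 1.960 × 0.02123 = 0.04161.
Point estimate p̂₁ − p̂₂ = 0.7520 − 0.4200 = 0.3320.
0.3320 ± 0.04161 → (0.2904, 0.3736).

(0.2904, 0.3736)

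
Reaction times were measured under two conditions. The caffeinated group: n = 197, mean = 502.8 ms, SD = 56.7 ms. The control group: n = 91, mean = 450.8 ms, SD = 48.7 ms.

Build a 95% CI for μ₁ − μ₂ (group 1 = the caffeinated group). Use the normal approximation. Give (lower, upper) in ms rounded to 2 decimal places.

(39.24, 64.76)

SE₁ = s₁/√n₁ = 56.7/√197 = 4.0397; SE₂ = 48.7/√91 = 5.1051.
Independent samples, unequal variances: SE_diff = √(SE₁² + SE₂²) = √(16.31917609 + 26.06204601) = 6.5101.
z* = 1.960, so margin of error = 1.960 × 6.5101 = 12.7598.
Difference in means = 502.8 − 450.8 = 52.0000.
52.0000 ± 12.7598 → (39.24, 64.76).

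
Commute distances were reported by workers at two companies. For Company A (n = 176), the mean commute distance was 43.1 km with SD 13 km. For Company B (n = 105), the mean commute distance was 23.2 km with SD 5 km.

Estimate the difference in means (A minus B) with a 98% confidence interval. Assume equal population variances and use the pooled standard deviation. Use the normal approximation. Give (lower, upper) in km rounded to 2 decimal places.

(16.82, 22.98)

s_p = √[((n₁−1)s₁² + (n₂−1)s₂²)/(n₁+n₂−2)] = √[(175·13² + 104·5²)/279] = 10.7388.
SE = 10.7388·√(1/176 + 1/105) = 1.3242.
With z* = 2.326, margin = 2.326 × 1.3242 = 3.0801.
x̄₁ − x̄₂ = 43.1 − 23.2 = 19.9000; interval 19.9000 ± 3.0801 = (16.82, 22.98).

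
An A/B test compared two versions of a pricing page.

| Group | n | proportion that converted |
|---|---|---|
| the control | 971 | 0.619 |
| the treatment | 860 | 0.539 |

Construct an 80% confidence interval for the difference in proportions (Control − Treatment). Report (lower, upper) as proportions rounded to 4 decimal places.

(0.0504, 0.1096)

Each SE is √(p̂(1−p̂)/n): √(0.6190·0.3810/971) = 0.01558 and √(0.5390·0.4610/860) = 0.01700.
SE(p̂₁ − p̂₂) = √(SE₁² + SE₂²) = √(0.0002427364 + 0.000289) = 0.02306, since the two samples are independent.
At 80% confidence z* = 1.282; margin = 1.282 × 0.02306 = 0.02956.
The difference is 0.6190 − 0.5390 = 0.0800, so the interval is 0.0800 ± 0.02956 = (0.0504, 0.1096).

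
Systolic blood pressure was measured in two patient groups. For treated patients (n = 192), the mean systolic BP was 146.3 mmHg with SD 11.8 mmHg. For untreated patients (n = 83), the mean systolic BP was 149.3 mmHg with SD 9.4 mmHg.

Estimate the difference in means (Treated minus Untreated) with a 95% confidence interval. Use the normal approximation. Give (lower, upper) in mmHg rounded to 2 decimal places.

SE₁ = s₁/√n₁ = 11.8/√192 = 0.8516; SE₂ = 9.4/√83 = 1.0318.
Independent samples, unequal variances: SE_diff = √(SE₁² + SE₂²) = √(0.72522256 + 1.06461124) = 1.3378.
z* = 1.960, so margin of error = 1.960 × 1.3378 = 2.6221.
Difference in means = 146.3 − 149.3 = -3.0000.
-3.0000 ± 2.6221 → (-5.62, -0.38).

(-5.62, -0.38)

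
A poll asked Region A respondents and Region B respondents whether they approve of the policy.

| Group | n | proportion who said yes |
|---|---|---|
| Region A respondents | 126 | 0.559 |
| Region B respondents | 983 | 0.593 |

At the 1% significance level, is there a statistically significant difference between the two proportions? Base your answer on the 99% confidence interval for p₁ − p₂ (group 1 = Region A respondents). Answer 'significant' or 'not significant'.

not significant

The two standard errors are √(0.5590×0.4410/126) = 0.04423 and √(0.5930×0.4070/983) = 0.01567.
Because the samples are independent, SE_diff = √(0.04423² + 0.01567²) = 0.04692.
Using z* = 2.576 for 99%, ME = 2.576 × 0.04692 = 0.12087.
p̂₁ − p̂₂ = -0.0340; interval -0.0340 ± 0.12087 gives (-0.15487, 0.08687).
The interval (-0.15487, 0.08687) contains 0, so the difference is not significant.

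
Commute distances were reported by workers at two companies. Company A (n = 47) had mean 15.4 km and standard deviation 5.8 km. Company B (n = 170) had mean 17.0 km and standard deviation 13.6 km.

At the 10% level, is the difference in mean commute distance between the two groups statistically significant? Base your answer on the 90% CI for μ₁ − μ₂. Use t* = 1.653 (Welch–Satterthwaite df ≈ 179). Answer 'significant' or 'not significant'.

Standard errors of each mean: 5.8/√47 = 0.8460 and 13.6/√170 = 1.0431.
SE(x̄₁ − x̄₂) = √(0.8460² + 1.0431²) = 1.3430 for independent samples with unequal variances.
With t* = 1.653, the margin is 1.653 × 1.3430 = 2.2200.
x̄₁ − x̄₂ = 15.4 − 17.0 = -1.6000; the interval is -1.6000 ± 2.2200 = (-3.8200, 0.6200).
The interval (-3.8200, 0.6200) contains 0, so the difference is not significant.

not significant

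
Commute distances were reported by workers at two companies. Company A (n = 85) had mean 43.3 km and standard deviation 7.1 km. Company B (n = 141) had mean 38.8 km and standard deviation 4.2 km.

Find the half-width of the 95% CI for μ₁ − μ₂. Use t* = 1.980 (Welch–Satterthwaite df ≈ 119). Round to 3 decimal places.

1.678

Standard errors of each mean: 7.1/√85 = 0.7701 and 4.2/√141 = 0.3537.
SE(x̄₁ − x̄₂) = √(0.7701² + 0.3537²) = 0.8474 for independent samples with unequal variances.
With t* = 1.980, the margin is 1.980 × 0.8474 = 1.6779.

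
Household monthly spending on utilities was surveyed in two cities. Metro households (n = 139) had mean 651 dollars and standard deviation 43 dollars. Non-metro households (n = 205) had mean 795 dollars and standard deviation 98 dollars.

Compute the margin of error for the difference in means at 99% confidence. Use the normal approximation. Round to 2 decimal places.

SE₁ = s₁/√n₁ = 43/√139 = 3.6472; SE₂ = 98/√205 = 6.8446.
Independent samples, unequal variances: SE_diff = √(SE₁² + SE₂²) = √(13.30206784 + 46.84854916) = 7.7557.
z* = 2.576, so margin of error = 2.576 × 7.7557 = 19.9787.

19.98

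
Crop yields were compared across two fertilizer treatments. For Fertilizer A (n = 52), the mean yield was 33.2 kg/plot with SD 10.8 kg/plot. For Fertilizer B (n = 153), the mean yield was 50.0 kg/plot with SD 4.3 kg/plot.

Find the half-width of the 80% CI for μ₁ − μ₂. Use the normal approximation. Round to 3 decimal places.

Standard errors of each mean: 10.8/√52 = 1.4977 and 4.3/√153 = 0.3476.
SE(x̄₁ − x̄₂) = √(1.4977² + 0.3476²) = 1.5375 for independent samples with unequal variances.
With z* = 1.282, the margin is 1.282 × 1.5375 = 1.9711.

1.971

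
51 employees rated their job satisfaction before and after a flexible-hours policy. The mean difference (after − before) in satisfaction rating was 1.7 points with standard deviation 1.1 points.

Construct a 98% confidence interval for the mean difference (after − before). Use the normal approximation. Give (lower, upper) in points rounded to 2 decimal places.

Paired design: SE = s_d/√n = 1.1/√51 = 0.1540.
z* = 2.326; margin of error = 2.326 × 0.1540 = 0.3582.
1.7 ± 0.3582 → (1.34, 2.06).

(1.34, 2.06)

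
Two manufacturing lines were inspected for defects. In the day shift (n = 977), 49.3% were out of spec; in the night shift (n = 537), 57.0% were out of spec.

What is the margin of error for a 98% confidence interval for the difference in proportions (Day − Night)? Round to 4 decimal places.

0.0621

The two standard errors are √(0.4930×0.5070/977) = 0.01599 and √(0.5700×0.4300/537) = 0.02136.
Because the samples are independent, SE_diff = √(0.01599² + 0.02136²) = 0.02668.
Using z* = 2.326 for 98%, ME = 2.326 × 0.02668 = 0.06206.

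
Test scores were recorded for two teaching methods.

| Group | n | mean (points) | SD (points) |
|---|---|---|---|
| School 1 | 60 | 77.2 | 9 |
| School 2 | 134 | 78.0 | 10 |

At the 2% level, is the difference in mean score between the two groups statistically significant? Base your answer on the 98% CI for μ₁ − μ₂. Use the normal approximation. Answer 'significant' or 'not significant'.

Standard errors of each mean: 9/√60 = 1.1619 and 10/√134 = 0.8639.
SE(x̄₁ − x̄₂) = √(1.1619² + 0.8639²) = 1.4479 for independent samples with unequal variances.
With z* = 2.326, the margin is 2.326 × 1.4479 = 3.3678.
x̄₁ − x̄₂ = 77.2 − 78.0 = -0.8000; the interval is -0.8000 ± 3.3678 = (-4.1678, 2.5678).
The interval (-4.1678, 2.5678) contains 0, so the difference is not significant.

not significant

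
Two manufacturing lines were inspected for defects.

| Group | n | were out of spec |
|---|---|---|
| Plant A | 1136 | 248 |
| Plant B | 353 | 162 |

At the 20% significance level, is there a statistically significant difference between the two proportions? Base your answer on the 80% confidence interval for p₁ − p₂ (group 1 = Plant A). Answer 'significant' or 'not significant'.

First, p̂₁ = 248/1136 = 0.2183; p̂₂ = 162/353 = 0.4589.
The two standard errors are √(0.2183×0.7817/1136) = 0.01226 and √(0.4589×0.5411/353) = 0.02652.
Because the samples are independent, SE_diff = √(0.01226² + 0.02652²) = 0.02922.
Using z* = 1.282 for 80%, ME = 1.282 × 0.02922 = 0.03746.
p̂₁ − p̂₂ = -0.2406; interval -0.2406 ± 0.03746 gives (-0.27806, -0.20314).
The interval (-0.27806, -0.20314) does not contain 0, so the difference is significant.

significant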